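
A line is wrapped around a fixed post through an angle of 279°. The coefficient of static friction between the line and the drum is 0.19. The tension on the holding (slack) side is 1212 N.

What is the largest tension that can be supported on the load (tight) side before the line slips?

T_max ≈ 3060 N

At impending slip the capstan equation gives T₂/T₁ = e^{μβ} with β in radians.
β = 279° × π/180 = 4.869 rad.
e^{μβ} = e^{0.19×4.869} = 2.522.
T₂ = T₁ · e^{μβ} = 1212 × 2.522 = 3060 N.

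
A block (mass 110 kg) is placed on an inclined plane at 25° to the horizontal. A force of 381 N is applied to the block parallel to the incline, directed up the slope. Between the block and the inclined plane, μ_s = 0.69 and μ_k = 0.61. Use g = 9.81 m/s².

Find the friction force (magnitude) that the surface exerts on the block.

Perpendicular to the surface, N = m g cos θ = 110·9.81·cos 25° = 978 N.
For equilibrium along the incline the friction force must supply f = m g sin θ − P = 456 − 381 = 75.05 N (positive meaning up-slope).
The static-friction ceiling is μ_s N = 0.69 × 978 = 674.8 N.
Since |75.05| ≤ 674.8 N, the block remains in static equilibrium and friction takes exactly the required value.

f ≈ 75 N (up the incline)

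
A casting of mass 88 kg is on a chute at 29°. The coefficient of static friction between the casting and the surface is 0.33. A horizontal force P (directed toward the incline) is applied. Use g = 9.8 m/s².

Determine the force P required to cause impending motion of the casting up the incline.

At impending motion up the slope, friction acts down-slope at its limit: f = μ_s N.
Perpendicular to the incline: N = m g cos θ + P sin θ.
Along the incline: P cos θ = m g sin θ + μ_s N = m g sin θ + μ_s (m g cos θ + P sin θ).
Solving, P (cos θ − μ_s sin θ) = m g (sin θ + μ_s cos θ), so P = 88×9.8×(sin 29° + 0.33 cos 29°)/(cos 29° − 0.33 sin 29°) = 862×0.7734/0.7146 = 933 N.

P ≈ 933 N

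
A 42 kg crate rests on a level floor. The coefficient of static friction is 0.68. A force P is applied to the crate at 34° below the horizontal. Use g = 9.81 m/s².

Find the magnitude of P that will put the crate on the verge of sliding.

P ≈ 624 N

N = m g + P sin α (the push presses the crate into the level floor).
At impending slip, P cos α = μ_s N = μ_s (m g + P sin α).
Solving: P (cos α − μ_s sin α) = μ_s m g → P = 0.68×412/(cos 34° − 0.68 sin 34°) = 280/0.4488 = 624 N.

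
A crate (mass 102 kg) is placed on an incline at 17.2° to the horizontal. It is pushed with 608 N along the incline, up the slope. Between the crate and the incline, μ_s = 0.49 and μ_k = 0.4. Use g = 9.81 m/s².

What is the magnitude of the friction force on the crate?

The normal reaction is N = m g cos θ = 955.9 N.
The friction needed for equilibrium is m g sin θ − P = 295.9 − 608 = -312.1 N, measured positive up-slope.
The static-friction ceiling is μ_s N = 0.49 × 955.9 = 468.4 N.
Since |-312.1| ≤ 468.4 N, static friction is sufficient; f equals the required value, not μ_s N.

f ≈ 312 N (down the incline)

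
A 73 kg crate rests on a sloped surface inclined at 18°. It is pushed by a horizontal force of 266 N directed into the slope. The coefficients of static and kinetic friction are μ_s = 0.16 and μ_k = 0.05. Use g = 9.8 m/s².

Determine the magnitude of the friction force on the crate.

The horizontal push has a component P sin θ into the surface, so N = m g cos θ + P sin θ = 680.4 + 82.2 = 762.6 N.
Along the incline, the net driving force (taking up-slope positive) is P cos θ − m g sin θ = 253 − 221.1 = 31.91 N, so equilibrium requires friction f = -31.91 N (down-slope).
Maximum static friction: μ_s N = 0.16 × 762.6 = 122 N.
|f_req| = 31.91 ≤ 122 N → the crate is in equilibrium; friction equals the required value.

f ≈ 31.9 N (down the incline)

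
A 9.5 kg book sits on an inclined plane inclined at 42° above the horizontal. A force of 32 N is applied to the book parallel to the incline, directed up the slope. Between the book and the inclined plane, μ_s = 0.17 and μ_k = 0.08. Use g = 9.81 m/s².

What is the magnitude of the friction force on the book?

Perpendicular to the surface, N = m g cos θ = 9.5·9.81·cos 42° = 69.26 N.
For equilibrium along the incline the friction force must supply f = m g sin θ − P = 62.36 − 32 = 30.36 N (positive meaning up-slope).
Static friction can supply at most μ_s N = 11.77 N.
|30.36| exceeds 11.77 N, so the book slips down-slope; friction is kinetic, f = μ_k N = 0.08×69.26 = 5.54 N.

f ≈ 5.54 N (up the incline)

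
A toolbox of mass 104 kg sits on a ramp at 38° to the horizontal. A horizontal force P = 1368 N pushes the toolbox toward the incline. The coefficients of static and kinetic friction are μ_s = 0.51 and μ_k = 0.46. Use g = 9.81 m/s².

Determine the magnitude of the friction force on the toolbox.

f ≈ 450 N (down the incline)

Normal direction: N = m g cos θ + P sin θ = 1646 N.
Along the incline, the net driving force (taking up-slope positive) is P cos θ − m g sin θ = 1078 − 628.1 = 449.9 N, so equilibrium requires friction f = -449.9 N (down-slope).
The limit of static friction is μ_s N = 839.6 N.
|f_req| = 449.9 ≤ 839.6 N → the toolbox is in equilibrium; friction equals the required value.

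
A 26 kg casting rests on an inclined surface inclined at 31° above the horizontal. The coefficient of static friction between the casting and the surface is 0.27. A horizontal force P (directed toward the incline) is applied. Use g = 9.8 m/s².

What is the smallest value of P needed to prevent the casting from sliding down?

P_min ≈ 72.5 N

The casting tends to slide down (tan θ > μ_s), so at the point of impending slip friction acts up-slope at its limit: f = μ_s N.
Perpendicular to the incline: N = m g cos θ + P sin θ.
Along the incline: P cos θ + μ_s N = m g sin θ, i.e. P cos θ + μ_s (m g cos θ + P sin θ) = m g sin θ.
Solving, P (cos θ + μ_s sin θ) = m g (sin θ − μ_s cos θ), so P = 255×0.2836/0.9962 = 72.5 N.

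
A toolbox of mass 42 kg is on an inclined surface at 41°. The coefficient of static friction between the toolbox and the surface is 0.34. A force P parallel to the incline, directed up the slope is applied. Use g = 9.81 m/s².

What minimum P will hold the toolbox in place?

The toolbox tends to slide down (tan θ > μ_s), so at the point of impending slip friction acts up-slope at its limit: f = μ_s N.
P is parallel to the surface, so N = m g cos θ = 311 N.
Along the incline: P + μ_s N = m g sin θ, so P = 270 − 0.34×311 = 165 N.

P_min ≈ 165 N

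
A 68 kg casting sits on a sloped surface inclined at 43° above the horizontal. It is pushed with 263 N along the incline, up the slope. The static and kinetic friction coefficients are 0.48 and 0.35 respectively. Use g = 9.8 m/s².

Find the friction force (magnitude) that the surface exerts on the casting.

f ≈ 191 N (up the incline)

The normal reaction is N = m g cos θ = 487.4 N.
Parallel to the incline, ΣF = 0 gives f = m g sin θ − P = 454.5 − 263 = 191.5 N (up-slope positive).
The static-friction ceiling is μ_s N = 0.48 × 487.4 = 233.9 N.
Since |191.5| ≤ 233.9 N, static friction is sufficient; f equals the required value, not μ_s N.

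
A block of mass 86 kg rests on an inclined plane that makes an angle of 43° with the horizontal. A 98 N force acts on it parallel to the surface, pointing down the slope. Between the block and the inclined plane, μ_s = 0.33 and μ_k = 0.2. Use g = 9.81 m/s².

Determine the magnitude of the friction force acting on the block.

f ≈ 123 N (up the incline)

Perpendicular to the surface, N = m g cos θ = 86·9.81·cos 43° = 617 N.
For equilibrium along the incline the friction force must supply f = m g sin θ + P = 575.4 + 98 = 673.4 N (positive meaning up-slope).
Maximum static friction available: μ_s N = 0.33 × 617 = 203.6 N.
Since |673.4| > 203.6 N, static friction cannot hold it; the block slides down the incline and kinetic friction applies: f = μ_k N = 0.2 × 617 = 123 N.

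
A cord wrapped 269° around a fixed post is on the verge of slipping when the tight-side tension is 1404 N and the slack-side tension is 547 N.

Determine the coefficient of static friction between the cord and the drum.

T₂/T₁ = e^{μβ} → μ = ln(T₂/T₁)/β.
β = 269° = 4.695 rad.
μ = ln(1404/547)/4.695 = ln(2.567)/4.695 = 0.201.

μ ≈ 0.201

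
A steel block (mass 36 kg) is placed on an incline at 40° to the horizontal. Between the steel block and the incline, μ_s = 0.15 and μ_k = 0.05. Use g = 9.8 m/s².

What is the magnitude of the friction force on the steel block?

Perpendicular to the surface, N = m g cos θ = 36·9.8·cos 40° = 270.3 N.
Along the slope the weight component is m g sin θ = 226.8 N; friction must supply exactly this, acting up-slope.
The static-friction ceiling is μ_s N = 0.15 × 270.3 = 40.54 N.
|226.8| exceeds 40.54 N, so the steel block slips down-slope; friction is kinetic, f = μ_k N = 0.05×270.3 = 13.5 N.

f ≈ 13.5 N (up the incline)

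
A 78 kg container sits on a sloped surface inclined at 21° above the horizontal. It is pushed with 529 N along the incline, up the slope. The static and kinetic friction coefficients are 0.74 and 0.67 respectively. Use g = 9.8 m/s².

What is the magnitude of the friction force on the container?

The normal reaction is N = m g cos θ = 713.6 N.
The friction needed for equilibrium is m g sin θ − P = 273.9 − 529 = -255.1 N, measured positive up-slope.
Maximum static friction available: μ_s N = 0.74 × 713.6 = 528.1 N.
Since |-255.1| ≤ 528.1 N, the container remains in static equilibrium and friction takes exactly the required value.

f ≈ 255 N (down the incline)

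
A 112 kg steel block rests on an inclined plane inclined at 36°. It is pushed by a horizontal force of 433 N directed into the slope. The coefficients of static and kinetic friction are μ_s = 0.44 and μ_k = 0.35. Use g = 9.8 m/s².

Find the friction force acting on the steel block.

f ≈ 295 N (up the incline)

Normal direction: N = m g cos θ + P sin θ = 1142 N.
Parallel to the incline: P cos θ − m g sin θ = 350.3 − 645.2 = -294.8 N; the friction needed to balance this is 294.8 N acting up the slope.
Maximum static friction: μ_s N = 0.44 × 1142 = 502.7 N.
|f_req| = 294.8 ≤ 502.7 N → the steel block is in equilibrium; friction equals the required value.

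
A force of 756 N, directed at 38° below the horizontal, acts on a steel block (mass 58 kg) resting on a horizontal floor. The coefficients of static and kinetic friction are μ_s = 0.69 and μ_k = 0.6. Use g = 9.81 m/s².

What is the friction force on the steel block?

f ≈ 596 N

The vertical component of P adds to the normal force: N = m g + P sin α = 569 + 465.4 = 1034 N.
For equilibrium, f = P cos α = 756×cos 38° = 595.7 N.
The static-friction limit is μ_s N = 713.7 N.
595.7 ≤ 713.7 N → static; friction equals the required 596 N.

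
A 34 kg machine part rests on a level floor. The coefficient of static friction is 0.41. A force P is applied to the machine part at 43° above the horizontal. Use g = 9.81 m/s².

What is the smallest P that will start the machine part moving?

N = m g − P sin α (the pull lifts the machine part).
At impending slip, P cos α = μ_s N = μ_s (m g − P sin α).
Solving: P (cos α + μ_s sin α) = μ_s m g → P = 0.41×334/(cos 43° + 0.41 sin 43°) = 137/1.011 = 135 N.

P ≈ 135 N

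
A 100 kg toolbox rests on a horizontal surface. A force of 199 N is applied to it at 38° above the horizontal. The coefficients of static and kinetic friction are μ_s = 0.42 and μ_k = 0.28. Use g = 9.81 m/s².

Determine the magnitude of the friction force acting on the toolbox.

The vertical component of P reduces the normal force: N = m g − P sin α = 981 − 122.5 = 858.5 N.
Horizontally, friction must balance P cos α = 156.8 N.
The static-friction limit is μ_s N = 360.6 N.
156.8 ≤ 360.6 N → static; friction equals the required 157 N.

f ≈ 157 N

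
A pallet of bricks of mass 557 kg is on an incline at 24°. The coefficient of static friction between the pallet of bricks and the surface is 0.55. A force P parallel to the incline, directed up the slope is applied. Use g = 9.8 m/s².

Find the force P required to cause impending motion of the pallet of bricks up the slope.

P ≈ 4960 N

At impending motion up the slope, friction acts down-slope at its limit: f = μ_s N.
P is parallel to the surface, so N = m g cos θ = 4990 N.
Along the incline: P = m g sin θ + μ_s N = 2220 + 0.55×4990 = 4960 N.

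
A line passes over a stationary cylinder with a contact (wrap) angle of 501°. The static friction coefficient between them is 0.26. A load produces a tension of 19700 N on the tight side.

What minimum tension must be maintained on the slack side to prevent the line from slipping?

T_min ≈ 2030 N

Capstan equation at impending slip: T_tight/T_slack = e^{μβ}.
β = 501° = 8.744 rad; e^{μβ} = e^{0.26×8.744} = 9.713.
T_slack = T_tight / e^{μβ} = 19700 / 9.713 = 2030 N.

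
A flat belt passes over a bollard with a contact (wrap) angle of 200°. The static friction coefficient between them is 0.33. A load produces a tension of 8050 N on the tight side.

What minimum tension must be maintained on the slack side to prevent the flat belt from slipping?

Capstan equation at impending slip: T_tight/T_slack = e^{μβ}.
β = 200° = 3.491 rad; e^{μβ} = e^{0.33×3.491} = 3.164.
T_slack = T_tight / e^{μβ} = 8050 / 3.164 = 2540 N.

T_min ≈ 2540 N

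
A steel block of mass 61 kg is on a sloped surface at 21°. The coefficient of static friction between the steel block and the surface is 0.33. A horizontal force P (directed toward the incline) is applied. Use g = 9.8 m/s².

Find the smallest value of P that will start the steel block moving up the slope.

At impending motion up the slope, friction acts down-slope at its limit: f = μ_s N.
Perpendicular to the incline: N = m g cos θ + P sin θ.
Along the incline: P cos θ = m g sin θ + μ_s N = m g sin θ + μ_s (m g cos θ + P sin θ).
Solving, P (cos θ − μ_s sin θ) = m g (sin θ + μ_s cos θ), so P = 61×9.8×(sin 21° + 0.33 cos 21°)/(cos 21° − 0.33 sin 21°) = 598×0.6664/0.8153 = 489 N.

P ≈ 489 N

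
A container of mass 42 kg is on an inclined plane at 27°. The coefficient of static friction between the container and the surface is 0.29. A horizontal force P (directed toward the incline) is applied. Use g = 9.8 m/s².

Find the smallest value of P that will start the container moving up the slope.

At impending motion up the slope, friction acts down-slope at its limit: f = μ_s N.
Perpendicular to the incline: N = m g cos θ + P sin θ.
Along the incline: P cos θ = m g sin θ + μ_s N = m g sin θ + μ_s (m g cos θ + P sin θ).
Solving, P (cos θ − μ_s sin θ) = m g (sin θ + μ_s cos θ), so P = 42×9.8×(sin 27° + 0.29 cos 27°)/(cos 27° − 0.29 sin 27°) = 412×0.7124/0.7593 = 386 N.

P ≈ 386 N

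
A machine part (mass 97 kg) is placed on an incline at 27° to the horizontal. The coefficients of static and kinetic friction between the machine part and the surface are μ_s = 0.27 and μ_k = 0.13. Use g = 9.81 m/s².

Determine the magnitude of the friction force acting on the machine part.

The normal reaction is N = m g cos θ = 847.9 N.
For equilibrium along the incline, friction must balance the weight component: f = m g sin θ = 432 N up the slope.
Static friction can supply at most μ_s N = 228.9 N.
|432| exceeds 228.9 N, so the machine part slips down-slope; friction is kinetic, f = μ_k N = 0.13×847.9 = 110 N.

f ≈ 110 N (up the incline)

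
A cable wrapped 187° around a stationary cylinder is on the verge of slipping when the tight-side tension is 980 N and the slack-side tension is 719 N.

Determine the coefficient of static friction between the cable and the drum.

μ ≈ 0.0949

T₂/T₁ = e^{μβ} → μ = ln(T₂/T₁)/β.
β = 187° = 3.264 rad.
μ = ln(980/719)/3.264 = ln(1.363)/3.264 = 0.0949.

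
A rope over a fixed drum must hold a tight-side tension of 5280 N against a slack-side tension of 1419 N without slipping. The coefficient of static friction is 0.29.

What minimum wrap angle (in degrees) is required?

β_min ≈ 260°

T₂/T₁ = e^{μβ} → β = ln(T₂/T₁)/μ.
β = ln(5280/1419)/0.29 = 1.314/0.29 = 4.531 rad.
In degrees: β = 4.531 × 180/π = 260°.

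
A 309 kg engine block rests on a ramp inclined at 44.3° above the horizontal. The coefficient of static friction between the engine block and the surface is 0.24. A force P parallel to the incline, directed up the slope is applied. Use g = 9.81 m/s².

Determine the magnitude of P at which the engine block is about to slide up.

At impending motion up the slope, friction acts down-slope at its limit: f = μ_s N.
P is parallel to the surface, so N = m g cos θ = 2170 N.
Along the incline: P = m g sin θ + μ_s N = 2120 + 0.24×2170 = 2640 N.

P ≈ 2640 N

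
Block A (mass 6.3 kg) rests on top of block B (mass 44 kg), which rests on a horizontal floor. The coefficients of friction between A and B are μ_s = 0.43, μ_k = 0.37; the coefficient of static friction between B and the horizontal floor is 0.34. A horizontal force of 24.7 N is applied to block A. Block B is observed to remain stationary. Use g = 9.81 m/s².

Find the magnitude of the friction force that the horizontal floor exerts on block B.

Normal force at the A–B interface: N₁ = m_A g = 61.8 N.
So the A–B interface can sustain at most μ_s N₁ = 26.58 N of static friction.
Since P = 24.7 N ≤ 26.58 N, A does not slip on B; friction on A equals P = 24.7 N.
B experiences an equal 24.7 N forward from A (third law). B is in equilibrium, so the floor supplies f₂ = 24.7 N of static friction (limit μ_s(m_A+m_B)g = 167.8 N, not exceeded).

f ≈ 24.7 N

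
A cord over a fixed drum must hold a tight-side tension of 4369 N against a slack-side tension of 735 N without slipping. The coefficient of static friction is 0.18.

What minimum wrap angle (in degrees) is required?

T₂/T₁ = e^{μβ} → β = ln(T₂/T₁)/μ.
β = ln(4369/735)/0.18 = 1.782/0.18 = 9.902 rad.
In degrees: β = 9.902 × 180/π = 567°.

β_min ≈ 567°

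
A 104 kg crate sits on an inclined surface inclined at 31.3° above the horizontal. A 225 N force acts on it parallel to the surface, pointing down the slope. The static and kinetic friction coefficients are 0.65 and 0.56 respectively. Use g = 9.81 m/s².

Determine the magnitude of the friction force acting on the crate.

Perpendicular to the surface, N = m g cos θ = 104·9.81·cos 31.3° = 871.8 N.
Parallel to the incline, ΣF = 0 gives f = m g sin θ + P = 530 + 225 = 755 N (up-slope positive).
Maximum static friction available: μ_s N = 0.65 × 871.8 = 566.6 N.
|755| exceeds 566.6 N, so the crate slips down-slope; friction is kinetic, f = μ_k N = 0.56×871.8 = 488 N.

f ≈ 488 N (up the incline)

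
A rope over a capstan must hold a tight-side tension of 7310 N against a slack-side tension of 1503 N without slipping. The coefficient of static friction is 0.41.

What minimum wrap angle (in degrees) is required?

T₂/T₁ = e^{μβ} → β = ln(T₂/T₁)/μ.
β = ln(7310/1503)/0.41 = 1.582/0.41 = 3.858 rad.
In degrees: β = 3.858 × 180/π = 221°.

β_min ≈ 221°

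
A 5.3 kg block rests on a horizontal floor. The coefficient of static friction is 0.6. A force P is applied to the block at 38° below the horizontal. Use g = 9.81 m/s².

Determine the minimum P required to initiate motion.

P ≈ 74.5 N

N = m g + P sin α (the push presses the block into the horizontal floor).
At impending slip, P cos α = μ_s N = μ_s (m g + P sin α).
Solving: P (cos α − μ_s sin α) = μ_s m g → P = 0.6×52/(cos 38° − 0.6 sin 38°) = 31.2/0.4186 = 74.5 N.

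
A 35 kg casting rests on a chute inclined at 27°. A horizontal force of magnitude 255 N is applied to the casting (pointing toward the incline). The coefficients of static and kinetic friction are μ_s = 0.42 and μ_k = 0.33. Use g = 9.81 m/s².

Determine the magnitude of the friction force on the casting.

f ≈ 71.3 N (down the incline)

Resolve perpendicular to the incline: N = m g cos θ + P sin θ = 35×9.81×cos 27° + 255×sin 27° = 421.7 N.
Along the incline, the net driving force (taking up-slope positive) is P cos θ − m g sin θ = 227.2 − 155.9 = 71.33 N, so equilibrium requires friction f = -71.33 N (down-slope).
Maximum static friction: μ_s N = 0.42 × 421.7 = 177.1 N.
|f_req| = 71.33 ≤ 177.1 N → the casting is in equilibrium; friction equals the required value.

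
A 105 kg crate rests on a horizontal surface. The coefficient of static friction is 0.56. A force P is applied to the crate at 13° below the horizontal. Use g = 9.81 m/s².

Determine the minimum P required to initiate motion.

P ≈ 680 N

N = m g + P sin α (the push presses the crate into the horizontal surface).
At impending slip, P cos α = μ_s N = μ_s (m g + P sin α).
Solving: P (cos α − μ_s sin α) = μ_s m g → P = 0.56×1030/(cos 13° − 0.56 sin 13°) = 577/0.8484 = 680 N.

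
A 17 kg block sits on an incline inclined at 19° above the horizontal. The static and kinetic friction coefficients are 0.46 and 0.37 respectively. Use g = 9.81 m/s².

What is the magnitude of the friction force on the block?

f ≈ 54.3 N (up the incline)

Normal force: N = m g cos θ = 17 × 9.81 × cos 19° = 157.7 N.
Along the slope the weight component is m g sin θ = 54.3 N; friction must supply exactly this, acting up-slope.
Static friction can supply at most μ_s N = 72.53 N.
Since |54.3| ≤ 72.53 N, static friction is sufficient; f equals the required value, not μ_s N.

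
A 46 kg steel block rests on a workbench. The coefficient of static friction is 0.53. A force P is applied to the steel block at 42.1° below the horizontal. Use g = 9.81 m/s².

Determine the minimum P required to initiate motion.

N = m g + P sin α (the push presses the steel block into the workbench).
At impending slip, P cos α = μ_s N = μ_s (m g + P sin α).
Solving: P (cos α − μ_s sin α) = μ_s m g → P = 0.53×451/(cos 42.1° − 0.53 sin 42.1°) = 239/0.3866 = 619 N.

P ≈ 619 N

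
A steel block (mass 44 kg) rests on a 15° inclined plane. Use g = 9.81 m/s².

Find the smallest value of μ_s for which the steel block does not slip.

μ_s,min ≈ 0.268

At the slip threshold m g sin θ = μ_s m g cos θ, so μ_s,min = tan θ.
μ_s,min = tan 15° = 0.268.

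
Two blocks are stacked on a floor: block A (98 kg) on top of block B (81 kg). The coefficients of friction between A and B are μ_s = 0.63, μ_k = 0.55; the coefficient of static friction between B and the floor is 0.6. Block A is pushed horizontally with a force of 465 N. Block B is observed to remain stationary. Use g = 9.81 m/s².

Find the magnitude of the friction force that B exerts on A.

f ≈ 465 N

Normal force at the A–B interface: N₁ = m_A g = 961.4 N.
Maximum static friction on A from B: μ_s N₁ = 0.63×961.4 = 605.7 N.
Since P = 465 N ≤ 605.7 N, A does not slip on B; friction on A equals P = 465 N.
B experiences an equal 465 N forward from A (third law). B is in equilibrium, so the floor supplies f₂ = 465 N of static friction (limit μ_s(m_A+m_B)g = 1054 N, not exceeded).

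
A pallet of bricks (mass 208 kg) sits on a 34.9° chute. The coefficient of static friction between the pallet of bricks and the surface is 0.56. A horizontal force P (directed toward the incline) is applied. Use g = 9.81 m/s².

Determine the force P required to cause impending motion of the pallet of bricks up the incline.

At impending motion up the slope, friction acts down-slope at its limit: f = μ_s N.
Perpendicular to the incline: N = m g cos θ + P sin θ.
Along the incline: P cos θ = m g sin θ + μ_s N = m g sin θ + μ_s (m g cos θ + P sin θ).
Solving, P (cos θ − μ_s sin θ) = m g (sin θ + μ_s cos θ), so P = 208×9.81×(sin 34.9° + 0.56 cos 34.9°)/(cos 34.9° − 0.56 sin 34.9°) = 2040×1.031/0.4998 = 4210 N.

P ≈ 4210 N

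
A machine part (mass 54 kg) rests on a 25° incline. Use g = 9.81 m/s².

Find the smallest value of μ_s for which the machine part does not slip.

μ_s,min ≈ 0.466

At the slip threshold m g sin θ = μ_s m g cos θ, so μ_s,min = tan θ.
μ_s,min = tan 25° = 0.466.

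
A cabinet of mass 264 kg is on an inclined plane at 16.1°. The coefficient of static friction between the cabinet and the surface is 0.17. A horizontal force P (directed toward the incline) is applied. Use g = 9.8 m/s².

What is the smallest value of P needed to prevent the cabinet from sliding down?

P_min ≈ 293 N

The cabinet tends to slide down (tan θ > μ_s), so at the point of impending slip friction acts up-slope at its limit: f = μ_s N.
Perpendicular to the incline: N = m g cos θ + P sin θ.
Along the incline: P cos θ + μ_s N = m g sin θ, i.e. P cos θ + μ_s (m g cos θ + P sin θ) = m g sin θ.
Solving, P (cos θ + μ_s sin θ) = m g (sin θ − μ_s cos θ), so P = 2590×0.114/1.008 = 293 N.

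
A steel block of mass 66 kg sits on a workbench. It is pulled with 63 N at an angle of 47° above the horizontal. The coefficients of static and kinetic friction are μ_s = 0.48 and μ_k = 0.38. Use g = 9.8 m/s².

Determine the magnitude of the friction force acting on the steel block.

f ≈ 43 N

N = m g − P sin α = 646.8 − 63×sin 47° = 600.7 N.
For equilibrium, f = P cos α = 63×cos 47° = 42.97 N.
The static-friction limit is μ_s N = 288.3 N.
Since 42.97 N does not exceed the limit, the steel block stays at rest and f = 43 N.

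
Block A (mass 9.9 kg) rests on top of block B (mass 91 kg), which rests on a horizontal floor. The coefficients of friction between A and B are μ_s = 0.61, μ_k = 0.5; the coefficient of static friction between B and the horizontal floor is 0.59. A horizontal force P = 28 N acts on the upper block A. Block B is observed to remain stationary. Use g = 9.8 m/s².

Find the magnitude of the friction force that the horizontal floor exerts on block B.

f ≈ 28 N

The normal force B exerts on A is simply A's weight, N₁ = 97.02 N.
Maximum static friction on A from B: μ_s N₁ = 0.61×97.02 = 59.18 N.
Since P = 28 N ≤ 59.18 N, A does not slip on B; friction on A equals P = 28 N.
B experiences an equal 28 N forward from A (third law). B is in equilibrium, so the floor supplies f₂ = 28 N of static friction (limit μ_s(m_A+m_B)g = 583.4 N, not exceeded).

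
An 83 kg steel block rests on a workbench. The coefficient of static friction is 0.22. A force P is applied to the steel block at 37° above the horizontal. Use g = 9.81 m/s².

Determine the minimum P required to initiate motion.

N = m g − P sin α (the pull lifts the steel block).
At impending slip, P cos α = μ_s N = μ_s (m g − P sin α).
Solving: P (cos α + μ_s sin α) = μ_s m g → P = 0.22×814/(cos 37° + 0.22 sin 37°) = 179/0.931 = 192 N.

P ≈ 192 N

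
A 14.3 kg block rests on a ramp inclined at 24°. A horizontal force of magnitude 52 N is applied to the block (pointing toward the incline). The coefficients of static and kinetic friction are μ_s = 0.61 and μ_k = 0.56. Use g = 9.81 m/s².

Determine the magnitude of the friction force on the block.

f ≈ 9.55 N (up the incline)

Normal direction: N = m g cos θ + P sin θ = 149.3 N.
Along the incline, the net driving force (taking up-slope positive) is P cos θ − m g sin θ = 47.5 − 57.06 = -9.554 N, so equilibrium requires friction f = 9.554 N (up-slope).
Maximum static friction: μ_s N = 0.61 × 149.3 = 91.08 N.
Since 9.554 N is within the 91.08 N limit, the block stays put and friction is exactly 9.55 N.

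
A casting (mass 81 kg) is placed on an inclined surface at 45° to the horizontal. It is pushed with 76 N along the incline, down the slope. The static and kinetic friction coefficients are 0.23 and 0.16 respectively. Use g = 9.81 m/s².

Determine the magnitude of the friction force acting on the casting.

Normal force: N = m g cos θ = 81 × 9.81 × cos 45° = 561.9 N.
Parallel to the incline, ΣF = 0 gives f = m g sin θ + P = 561.9 + 76 = 637.9 N (up-slope positive).
Maximum static friction available: μ_s N = 0.23 × 561.9 = 129.2 N.
|637.9| exceeds 129.2 N, so the casting slips down-slope; friction is kinetic, f = μ_k N = 0.16×561.9 = 89.9 N.

f ≈ 89.9 N (up the incline)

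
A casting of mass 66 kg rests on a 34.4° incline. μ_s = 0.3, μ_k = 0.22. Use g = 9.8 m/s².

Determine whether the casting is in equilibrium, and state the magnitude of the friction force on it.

f ≈ 117 N

N = m g cos θ = 534 N.
Down-slope weight component: m g sin θ = 365 N.
μ_s N = 160 N.
365 > 160 N, so it slides; kinetic friction f = μ_k N = 0.22×534 = 117 N.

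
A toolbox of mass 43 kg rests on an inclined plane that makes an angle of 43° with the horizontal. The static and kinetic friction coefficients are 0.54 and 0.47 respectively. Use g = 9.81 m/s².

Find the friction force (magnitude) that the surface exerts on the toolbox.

f ≈ 145 N (up the incline)

The normal reaction is N = m g cos θ = 308.5 N.
For equilibrium along the incline, friction must balance the weight component: f = m g sin θ = 287.7 N up the slope.
Static friction can supply at most μ_s N = 166.6 N.
Since |287.7| > 166.6 N, static friction cannot hold it; the toolbox slides down the incline and kinetic friction applies: f = μ_k N = 0.47 × 308.5 = 145 N.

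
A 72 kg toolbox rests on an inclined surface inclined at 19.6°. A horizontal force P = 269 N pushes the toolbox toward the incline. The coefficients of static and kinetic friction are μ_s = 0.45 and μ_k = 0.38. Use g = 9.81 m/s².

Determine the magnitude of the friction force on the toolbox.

Normal direction: N = m g cos θ + P sin θ = 755.6 N.
Parallel to the incline: P cos θ − m g sin θ = 253.4 − 236.9 = 16.48 N; the friction needed to balance this is 16.48 N acting down the slope.
The limit of static friction is μ_s N = 340 N.
|f_req| = 16.48 ≤ 340 N → the toolbox is in equilibrium; friction equals the required value.

f ≈ 16.5 N (down the incline)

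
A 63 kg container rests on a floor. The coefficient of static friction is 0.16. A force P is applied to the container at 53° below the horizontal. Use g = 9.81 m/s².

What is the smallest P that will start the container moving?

N = m g + P sin α (the push presses the container into the floor).
At impending slip, P cos α = μ_s N = μ_s (m g + P sin α).
Solving: P (cos α − μ_s sin α) = μ_s m g → P = 0.16×618/(cos 53° − 0.16 sin 53°) = 98.9/0.474 = 209 N.

P ≈ 209 N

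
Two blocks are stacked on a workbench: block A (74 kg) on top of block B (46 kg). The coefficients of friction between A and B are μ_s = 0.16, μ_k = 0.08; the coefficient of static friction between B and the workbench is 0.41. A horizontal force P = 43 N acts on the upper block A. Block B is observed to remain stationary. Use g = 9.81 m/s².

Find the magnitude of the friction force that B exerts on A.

f ≈ 43 N

The normal force B exerts on A is simply A's weight, N₁ = 725.9 N.
Maximum static friction on A from B: μ_s N₁ = 0.16×725.9 = 116.2 N.
P = 43 N is within that limit, so A and B move together (both at rest); the A–B friction is simply f₁ = P = 43 N.
B experiences an equal 43 N forward from A (third law). B is in equilibrium, so the floor supplies f₂ = 43 N of static friction (limit μ_s(m_A+m_B)g = 482.7 N, not exceeded).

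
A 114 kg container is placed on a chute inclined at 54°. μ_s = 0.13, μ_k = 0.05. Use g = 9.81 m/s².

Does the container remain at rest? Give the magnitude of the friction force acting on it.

N = m g cos θ = 657 N.
Down-slope weight component: m g sin θ = 905 N.
μ_s N = 85.5 N.
905 > 85.5 N, so it slides; kinetic friction f = μ_k N = 0.05×657 = 32.9 N.

f ≈ 32.9 N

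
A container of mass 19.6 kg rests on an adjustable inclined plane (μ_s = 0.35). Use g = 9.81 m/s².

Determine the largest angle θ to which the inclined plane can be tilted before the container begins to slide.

θ_max ≈ 19.3°

At the slip threshold, m g sin θ = μ_s · m g cos θ, so tan θ = μ_s.
θ_max = arctan(0.35) = 19.3°.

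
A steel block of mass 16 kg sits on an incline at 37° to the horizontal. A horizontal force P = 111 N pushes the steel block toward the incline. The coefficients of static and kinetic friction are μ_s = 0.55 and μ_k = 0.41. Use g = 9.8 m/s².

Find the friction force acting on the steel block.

f ≈ 5.72 N (up the incline)

Normal direction: N = m g cos θ + P sin θ = 192 N.
Parallel to the incline: P cos θ − m g sin θ = 88.65 − 94.36 = -5.716 N; the friction needed to balance this is 5.716 N acting up the slope.
The limit of static friction is μ_s N = 105.6 N.
|f_req| = 5.716 ≤ 105.6 N → the steel block is in equilibrium; friction equals the required value.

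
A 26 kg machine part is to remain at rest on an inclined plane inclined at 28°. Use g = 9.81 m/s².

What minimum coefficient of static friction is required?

μ_s,min ≈ 0.532

At the slip threshold m g sin θ = μ_s m g cos θ, so μ_s,min = tan θ.
μ_s,min = tan 28° = 0.532.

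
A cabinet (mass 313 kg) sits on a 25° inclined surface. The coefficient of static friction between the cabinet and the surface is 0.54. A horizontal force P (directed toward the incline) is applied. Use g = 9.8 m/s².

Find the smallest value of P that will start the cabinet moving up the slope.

At impending motion up the slope, friction acts down-slope at its limit: f = μ_s N.
Perpendicular to the incline: N = m g cos θ + P sin θ.
Along the incline: P cos θ = m g sin θ + μ_s N = m g sin θ + μ_s (m g cos θ + P sin θ).
Solving, P (cos θ − μ_s sin θ) = m g (sin θ + μ_s cos θ), so P = 313×9.8×(sin 25° + 0.54 cos 25°)/(cos 25° − 0.54 sin 25°) = 3070×0.912/0.6781 = 4130 N.

P ≈ 4130 N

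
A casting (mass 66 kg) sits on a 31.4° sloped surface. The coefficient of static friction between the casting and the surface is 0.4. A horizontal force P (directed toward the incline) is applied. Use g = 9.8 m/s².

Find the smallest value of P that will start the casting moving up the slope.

P ≈ 865 N

At impending motion up the slope, friction acts down-slope at its limit: f = μ_s N.
Perpendicular to the incline: N = m g cos θ + P sin θ.
Along the incline: P cos θ = m g sin θ + μ_s N = m g sin θ + μ_s (m g cos θ + P sin θ).
Solving, P (cos θ − μ_s sin θ) = m g (sin θ + μ_s cos θ), so P = 66×9.8×(sin 31.4° + 0.4 cos 31.4°)/(cos 31.4° − 0.4 sin 31.4°) = 647×0.8624/0.6451 = 865 N.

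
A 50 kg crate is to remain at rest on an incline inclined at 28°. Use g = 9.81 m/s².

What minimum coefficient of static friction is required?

At the slip threshold m g sin θ = μ_s m g cos θ, so μ_s,min = tan θ.
μ_s,min = tan 28° = 0.532.

μ_s,min ≈ 0.532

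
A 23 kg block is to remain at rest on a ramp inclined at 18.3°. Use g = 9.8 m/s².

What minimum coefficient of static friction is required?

μ_s,min ≈ 0.331

At the slip threshold m g sin θ = μ_s m g cos θ, so μ_s,min = tan θ.
μ_s,min = tan 18.3° = 0.331.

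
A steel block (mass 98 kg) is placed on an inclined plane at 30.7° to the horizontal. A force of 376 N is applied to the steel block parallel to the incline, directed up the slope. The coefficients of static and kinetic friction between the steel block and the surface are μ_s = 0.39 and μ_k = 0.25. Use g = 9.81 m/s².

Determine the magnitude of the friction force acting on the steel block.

f ≈ 115 N (up the incline)

The normal reaction is N = m g cos θ = 826.6 N.
For equilibrium along the incline the friction force must supply f = m g sin θ − P = 490.8 − 376 = 114.8 N (positive meaning up-slope).
Maximum static friction available: μ_s N = 0.39 × 826.6 = 322.4 N.
Since |114.8| ≤ 322.4 N, the steel block remains in static equilibrium and friction takes exactly the required value.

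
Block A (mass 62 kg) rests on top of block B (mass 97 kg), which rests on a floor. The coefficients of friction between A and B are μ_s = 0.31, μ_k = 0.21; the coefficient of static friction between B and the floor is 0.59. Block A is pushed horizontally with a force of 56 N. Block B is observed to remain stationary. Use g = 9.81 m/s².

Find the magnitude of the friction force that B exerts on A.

Between the blocks, N₁ = m_A g = 608.2 N.
Maximum static friction on A from B: μ_s N₁ = 0.31×608.2 = 188.5 N.
P = 56 N is within that limit, so A and B move together (both at rest); the A–B friction is simply f₁ = P = 56 N.
By Newton's third law B feels 56 N forward from A. With B stationary, the floor's static friction on B balances it: f₂ = 56 N (well within μ_s(m_A+m_B)g = 920.3 N).

f ≈ 56 N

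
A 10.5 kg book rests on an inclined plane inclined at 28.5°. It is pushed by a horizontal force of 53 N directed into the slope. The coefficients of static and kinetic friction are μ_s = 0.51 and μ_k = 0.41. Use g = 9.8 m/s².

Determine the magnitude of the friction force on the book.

f ≈ 2.52 N (up the incline)

The horizontal push has a component P sin θ into the surface, so N = m g cos θ + P sin θ = 90.43 + 25.29 = 115.7 N.
Parallel to the incline: P cos θ − m g sin θ = 46.58 − 49.1 = -2.522 N; the friction needed to balance this is 2.522 N acting up the slope.
Maximum static friction: μ_s N = 0.51 × 115.7 = 59.02 N.
|f_req| = 2.522 ≤ 59.02 N → the book is in equilibrium; friction equals the required value.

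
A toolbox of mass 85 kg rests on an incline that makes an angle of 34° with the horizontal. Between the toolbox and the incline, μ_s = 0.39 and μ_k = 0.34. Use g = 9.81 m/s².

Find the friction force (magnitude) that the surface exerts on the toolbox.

f ≈ 235 N (up the incline)

Perpendicular to the surface, N = m g cos θ = 85·9.81·cos 34° = 691.3 N.
Along the slope the weight component is m g sin θ = 466.3 N; friction must supply exactly this, acting up-slope.
The static-friction ceiling is μ_s N = 0.39 × 691.3 = 269.6 N.
Since |466.3| > 269.6 N, static friction cannot hold it; the toolbox slides down the incline and kinetic friction applies: f = μ_k N = 0.34 × 691.3 = 235 N.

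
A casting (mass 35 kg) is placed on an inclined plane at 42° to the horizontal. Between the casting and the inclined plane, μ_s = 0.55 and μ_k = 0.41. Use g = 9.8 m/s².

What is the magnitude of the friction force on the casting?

The normal reaction is N = m g cos θ = 254.9 N.
Along the slope the weight component is m g sin θ = 229.5 N; friction must supply exactly this, acting up-slope.
Maximum static friction available: μ_s N = 0.55 × 254.9 = 140.2 N.
Since |229.5| > 140.2 N, static friction cannot hold it; the casting slides down the incline and kinetic friction applies: f = μ_k N = 0.41 × 254.9 = 105 N.

f ≈ 105 N (up the incline)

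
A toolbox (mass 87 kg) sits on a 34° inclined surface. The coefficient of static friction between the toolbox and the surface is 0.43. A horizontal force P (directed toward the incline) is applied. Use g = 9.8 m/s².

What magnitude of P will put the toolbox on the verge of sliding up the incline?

At impending motion up the slope, friction acts down-slope at its limit: f = μ_s N.
Perpendicular to the incline: N = m g cos θ + P sin θ.
Along the incline: P cos θ = m g sin θ + μ_s N = m g sin θ + μ_s (m g cos θ + P sin θ).
Solving, P (cos θ − μ_s sin θ) = m g (sin θ + μ_s cos θ), so P = 87×9.8×(sin 34° + 0.43 cos 34°)/(cos 34° − 0.43 sin 34°) = 853×0.9157/0.5886 = 1330 N.

P ≈ 1330 N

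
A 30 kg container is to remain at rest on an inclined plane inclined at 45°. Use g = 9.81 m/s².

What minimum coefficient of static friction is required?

At the slip threshold m g sin θ = μ_s m g cos θ, so μ_s,min = tan θ.
μ_s,min = tan 45° = 1.

μ_s,min ≈ 1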